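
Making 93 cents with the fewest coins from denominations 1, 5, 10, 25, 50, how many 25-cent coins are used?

93 = 1×50 + 1×25 + 1×10 + 1×5 + 3×1
Count of 25: 1

1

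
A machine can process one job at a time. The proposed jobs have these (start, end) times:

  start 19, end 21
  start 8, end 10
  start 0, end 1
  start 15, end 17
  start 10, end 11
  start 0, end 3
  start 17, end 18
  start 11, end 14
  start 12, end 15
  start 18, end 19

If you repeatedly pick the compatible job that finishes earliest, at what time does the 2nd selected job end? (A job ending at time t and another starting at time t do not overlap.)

10

Sorted by end: (0,1)  (0,3)  (8,10)  (10,11)  (11,14)  (12,15)  (15,17)  (17,18)  (18,19)  (19,21)
take (0,1); take (8,10); take (10,11); take (11,14); take (15,17); take (17,18); take (18,19); take (19,21).
Selected: (0,1) (8,10) (10,11) (11,14) (15,17) (17,18) (18,19) (19,21)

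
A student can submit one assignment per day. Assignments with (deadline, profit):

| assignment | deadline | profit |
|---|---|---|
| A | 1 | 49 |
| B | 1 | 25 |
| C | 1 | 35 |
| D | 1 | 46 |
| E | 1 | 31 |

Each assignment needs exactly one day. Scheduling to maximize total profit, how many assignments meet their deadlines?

Take jobs in profit order; each goes to the latest open slot no later than its deadline.
By profit: A(d1,49), D(d1,46), C(d1,35), E(d1,31), B(d1,25)
A→slot 1; D skipped; C skipped; E skipped; B skipped.
1 of 5 scheduled.

1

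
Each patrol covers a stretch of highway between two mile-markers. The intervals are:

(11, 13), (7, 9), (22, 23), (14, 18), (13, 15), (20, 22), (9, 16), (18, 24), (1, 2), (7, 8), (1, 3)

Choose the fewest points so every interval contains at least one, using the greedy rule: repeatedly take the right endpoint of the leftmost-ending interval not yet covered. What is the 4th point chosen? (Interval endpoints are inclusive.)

18

Sort by right endpoint; whenever an interval is uncovered, place a point at its right end.
Sorted: [1,2] [1,3] [7,8] [7,9] [11,13] [13,15] [9,16] [14,18] [20,22] [22,23] [18,24]
{[1,2],[1,3]} hit by 2; {[7,8],[7,9]} hit by 8; {[11,13],[13,15],[9,16]} hit by 13; {[14,18]} hit by 18; {[20,22],[22,23],[18,24]} hit by 22.
Points: 2, 8, 13, 18, 22 (5 total).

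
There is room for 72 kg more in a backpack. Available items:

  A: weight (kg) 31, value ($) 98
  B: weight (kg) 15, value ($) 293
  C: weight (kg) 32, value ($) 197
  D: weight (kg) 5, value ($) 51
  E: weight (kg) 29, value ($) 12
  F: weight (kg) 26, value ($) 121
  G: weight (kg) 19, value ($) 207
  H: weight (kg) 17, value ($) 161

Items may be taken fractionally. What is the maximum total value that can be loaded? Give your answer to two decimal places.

810.50

Order: B (293/15=19.53) > G (207/19=10.89) > D (51/5=10.20) > H (161/17=9.47) > C (197/32=6.16) > F (121/26=4.65) > A (98/31=3.16) > E (12/29=0.41)
Fill: take B (15 @ 293) → take G (19 @ 207) → take D (5 @ 51) → take H (17 @ 161) → take 16/32 of C → 98.50; 72/72 used.
Total value = 810.50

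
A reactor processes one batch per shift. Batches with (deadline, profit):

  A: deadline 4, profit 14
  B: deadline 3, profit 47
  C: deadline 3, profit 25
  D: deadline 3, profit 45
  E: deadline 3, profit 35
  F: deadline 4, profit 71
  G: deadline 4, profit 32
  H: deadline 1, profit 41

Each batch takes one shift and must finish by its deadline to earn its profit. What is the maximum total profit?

204

Take jobs in profit order; each goes to the latest open slot no later than its deadline.
By profit: F(d4,71), B(d3,47), D(d3,45), H(d1,41), E(d3,35), G(d4,32), C(d3,25), A(d4,14)
F→slot 4; B→slot 3; D→slot 2; H→slot 1; E skipped; G skipped; C skipped; A skipped.
Profit = 41 + 45 + 47 + 71 = 204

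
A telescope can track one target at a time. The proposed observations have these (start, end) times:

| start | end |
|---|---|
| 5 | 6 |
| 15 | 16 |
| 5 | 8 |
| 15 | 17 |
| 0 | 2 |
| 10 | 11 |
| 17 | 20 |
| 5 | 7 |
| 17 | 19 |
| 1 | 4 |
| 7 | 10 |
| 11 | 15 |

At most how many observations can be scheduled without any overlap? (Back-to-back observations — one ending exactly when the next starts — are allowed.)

Order by finish time; keep every interval that doesn't clash with the previous kept one.
Sorted by end: (0,2)  (1,4)  (5,6)  (5,7)  (5,8)  (7,10)  (10,11)  (11,15)  (15,16)  (15,17)  (17,19)  (17,20)
take (0,2); take (5,6); take (7,10); take (10,11); take (11,15); take (15,16); skip (15,17); take (17,19).
Selected 7 observations.

7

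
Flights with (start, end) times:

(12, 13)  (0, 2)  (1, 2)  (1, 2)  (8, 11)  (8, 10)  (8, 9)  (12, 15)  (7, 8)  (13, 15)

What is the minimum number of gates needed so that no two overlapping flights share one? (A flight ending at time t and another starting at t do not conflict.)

Count concurrent intervals with a sweep; the peak is the room count.
Events (time:±→running): 0:+→1 1:+→2 1:+→3 … peak 3.

3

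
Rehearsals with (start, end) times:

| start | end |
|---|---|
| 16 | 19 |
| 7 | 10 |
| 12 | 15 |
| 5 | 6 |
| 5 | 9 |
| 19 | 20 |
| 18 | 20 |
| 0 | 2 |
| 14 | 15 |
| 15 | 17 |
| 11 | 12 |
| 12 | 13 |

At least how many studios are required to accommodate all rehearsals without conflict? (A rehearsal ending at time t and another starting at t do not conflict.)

2

The answer is the maximum number of intervals overlapping at any instant.
Events (time:±→running): 0:+→1 2:-→0 5:+→1 5:+→2 … peak 2.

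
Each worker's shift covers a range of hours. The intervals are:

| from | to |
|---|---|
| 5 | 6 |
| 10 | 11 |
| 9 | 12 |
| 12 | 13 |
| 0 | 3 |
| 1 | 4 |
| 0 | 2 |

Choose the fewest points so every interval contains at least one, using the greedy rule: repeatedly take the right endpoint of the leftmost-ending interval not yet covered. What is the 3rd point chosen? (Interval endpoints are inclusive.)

11

Process intervals by earliest right end; each time one isn't hit yet, stab at its right endpoint.
By right end: [0,2]  [0,3]  [1,4]  [5,6]  [10,11]  [9,12]  [12,13]
[0,2] uncovered → point at 2; [5,6] uncovered → point at 6; [10,11] uncovered → point at 11; [12,13] uncovered → point at 13.
Points: 2, 6, 11, 13 (4 total).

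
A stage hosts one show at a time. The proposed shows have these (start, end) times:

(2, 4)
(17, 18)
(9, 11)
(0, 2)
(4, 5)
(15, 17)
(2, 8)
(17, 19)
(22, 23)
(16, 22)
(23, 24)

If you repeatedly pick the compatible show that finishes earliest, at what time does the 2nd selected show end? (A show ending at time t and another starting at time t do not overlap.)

4

Greedy by earliest finish: after sorting by end time, pick each interval compatible with the last pick.
Sorted by end: (0,2)  (2,4)  (4,5)  (2,8)  (9,11)  (15,17)  (17,18)  (17,19)  (16,22)  (22,23)  (23,24)
take (0,2); take (2,4); take (4,5); skip (2,8); take (9,11); take (15,17); take (17,18); skip (16,22); take (22,23); take (23,24).
Selected: (0,2) (2,4) (4,5) (9,11) (15,17) (17,18) (22,23) (23,24)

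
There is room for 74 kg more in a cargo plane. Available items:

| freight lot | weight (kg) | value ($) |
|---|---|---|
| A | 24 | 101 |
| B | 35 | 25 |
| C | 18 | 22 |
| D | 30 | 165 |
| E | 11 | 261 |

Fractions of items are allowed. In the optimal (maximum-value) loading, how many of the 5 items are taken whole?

Greedy by value/weight ratio, highest first.
Ratios (sorted): E 23.73, D 5.50, A 4.21, C 1.22, B 0.71
take E (11 @ 261); take D (30 @ 165); take A (24 @ 101); take 9/18 of C → 11.00. Capacity used 74/74.
3 item(s) taken whole; one partial (take 9/18 of C).

3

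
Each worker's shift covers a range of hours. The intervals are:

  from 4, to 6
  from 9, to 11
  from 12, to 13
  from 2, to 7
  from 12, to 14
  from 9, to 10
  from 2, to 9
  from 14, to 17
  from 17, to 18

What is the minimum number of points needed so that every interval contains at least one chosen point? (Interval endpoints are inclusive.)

Process intervals by earliest right end; each time one isn't hit yet, stab at its right endpoint.
Sorted: [4,6] [2,7] [2,9] [9,10] [9,11] [12,13] [12,14] [14,17] [17,18]
{[4,6],[2,7],[2,9]} hit by 6; {[9,10],[9,11]} hit by 10; {[12,13],[12,14]} hit by 13; {[14,17],[17,18]} hit by 17.
Points: 6, 10, 13, 17 (4 total).

4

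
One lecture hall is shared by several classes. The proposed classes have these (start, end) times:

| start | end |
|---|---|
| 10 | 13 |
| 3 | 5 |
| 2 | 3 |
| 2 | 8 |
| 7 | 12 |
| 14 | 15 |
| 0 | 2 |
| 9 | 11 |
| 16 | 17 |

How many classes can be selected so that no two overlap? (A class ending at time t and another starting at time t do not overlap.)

6

Greedy by earliest finish: after sorting by end time, pick each interval compatible with the last pick.
By end time: (0,2), (2,3), (3,5), (2,8), (9,11), (7,12), (10,13), (14,15), (16,17).
Pick (0,2); next start ≥ 2 → (2,3); next start ≥ 3 → (3,5); next start ≥ 5 → (9,11); next start ≥ 11 → (14,15); next start ≥ 15 → (16,17).
Selected 6 classes.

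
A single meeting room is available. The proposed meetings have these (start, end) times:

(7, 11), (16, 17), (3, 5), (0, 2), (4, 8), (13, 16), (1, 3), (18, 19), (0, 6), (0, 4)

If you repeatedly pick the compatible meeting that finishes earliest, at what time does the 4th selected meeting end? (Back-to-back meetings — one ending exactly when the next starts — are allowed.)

Sorted by end: (0,2)  (1,3)  (0,4)  (3,5)  (0,6)  (4,8)  (7,11)  (13,16)  (16,17)  (18,19)
take (0,2); take (3,5); skip (4,8); take (7,11); take (13,16); take (16,17); take (18,19).
Selected: (0,2) (3,5) (7,11) (13,16) (16,17) (18,19)

16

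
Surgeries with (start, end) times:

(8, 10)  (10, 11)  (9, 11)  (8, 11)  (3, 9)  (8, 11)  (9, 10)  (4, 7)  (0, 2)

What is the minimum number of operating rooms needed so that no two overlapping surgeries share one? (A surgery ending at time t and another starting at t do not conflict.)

5

starts: [0, 3, 4, 8, 8, 8, 9, 9, 10]
ends:   [2, 7, 9, 10, 10, 11, 11, 11, 11]
s0→1 e2→0 s3→1 s4→2 e7→1 s8→2 s8→3 s8→4 e9→3 s9→4 s9→5  — peak 5.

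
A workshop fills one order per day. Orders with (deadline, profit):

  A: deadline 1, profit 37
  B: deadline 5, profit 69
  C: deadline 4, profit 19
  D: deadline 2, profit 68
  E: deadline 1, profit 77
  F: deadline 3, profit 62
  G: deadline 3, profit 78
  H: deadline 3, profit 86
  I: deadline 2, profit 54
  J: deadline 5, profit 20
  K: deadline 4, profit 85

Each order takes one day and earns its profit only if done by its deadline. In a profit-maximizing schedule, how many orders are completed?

Profit order: H=86 K=85 G=78 E=77 B=69 D=68 F=62 I=54 A=37 J=20 C=19
Assign: H→slot 3, K→slot 4, G→slot 2, E→slot 1, B→slot 5, D skipped, F skipped, I skipped, A skipped, J skipped, C skipped.
Slots: [1:E] [2:G] [3:H] [4:K] [5:B]
5 of 11 scheduled.

5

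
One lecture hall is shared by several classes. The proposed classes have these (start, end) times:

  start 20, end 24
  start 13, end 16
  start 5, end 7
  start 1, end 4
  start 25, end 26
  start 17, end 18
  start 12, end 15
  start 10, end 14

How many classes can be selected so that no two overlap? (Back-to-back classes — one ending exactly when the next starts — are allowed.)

Sort by end time and greedily take each interval whose start is ≥ the last chosen end.
Sorted by end: (1,4)  (5,7)  (10,14)  (12,15)  (13,16)  (17,18)  (20,24)  (25,26)
take (1,4); take (5,7); take (10,14); take (17,18); take (20,24); take (25,26).
Selected 6 classes.

6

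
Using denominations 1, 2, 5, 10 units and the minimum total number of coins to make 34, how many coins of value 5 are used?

34 − 3×10→4 − 2×2→0
Count of 5: 0

0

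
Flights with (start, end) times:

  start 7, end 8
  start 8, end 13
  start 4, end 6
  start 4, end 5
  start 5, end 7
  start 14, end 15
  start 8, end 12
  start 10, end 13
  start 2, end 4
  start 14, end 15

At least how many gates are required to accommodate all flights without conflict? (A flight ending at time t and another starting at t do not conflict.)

starts: [2, 4, 4, 5, 7, 8, 8, 10, 14, 14]
ends:   [4, 5, 6, 7, 8, 12, 13, 13, 15, 15]
s2→1 e4→0 s4→1 s4→2 e5→1 s5→2 e6→1 e7→0 s7→1 e8→0 s8→1 s8→2 s10→3  — peak 3.

3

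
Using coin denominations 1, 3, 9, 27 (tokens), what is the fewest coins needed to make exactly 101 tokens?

7

101 = 3×27 + 2×9 + 2×1
Total coins = 3 + 2 + 2 = 7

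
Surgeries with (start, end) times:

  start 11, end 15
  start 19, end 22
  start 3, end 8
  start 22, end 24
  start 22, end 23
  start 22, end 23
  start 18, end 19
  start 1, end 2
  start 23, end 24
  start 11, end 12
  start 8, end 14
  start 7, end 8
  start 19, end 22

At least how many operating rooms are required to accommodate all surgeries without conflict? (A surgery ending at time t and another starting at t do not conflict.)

3

The answer is the maximum number of intervals overlapping at any instant.
starts: [1, 3, 7, 8, 11, 11, 18, 19, 19, 22, 22, 22, 23]
ends:   [2, 8, 8, 12, 14, 15, 19, 22, 22, 23, 23, 24, 24]
s1→1 e2→0 s3→1 s7→2 e8→1 e8→0 s8→1 s11→2 s11→3  — peak 3.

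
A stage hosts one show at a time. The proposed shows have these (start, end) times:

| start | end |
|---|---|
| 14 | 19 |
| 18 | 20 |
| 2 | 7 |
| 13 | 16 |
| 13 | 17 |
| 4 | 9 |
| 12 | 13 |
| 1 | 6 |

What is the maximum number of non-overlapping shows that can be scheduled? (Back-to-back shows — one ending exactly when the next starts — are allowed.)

Greedy by earliest finish: after sorting by end time, pick each interval compatible with the last pick.
Sorted by end: (1,6)  (2,7)  (4,9)  (12,13)  (13,16)  (13,17)  (14,19)  (18,20)
take (1,6); skip (4,9); take (12,13); take (13,16); take (18,20).
Selected 4 shows.

4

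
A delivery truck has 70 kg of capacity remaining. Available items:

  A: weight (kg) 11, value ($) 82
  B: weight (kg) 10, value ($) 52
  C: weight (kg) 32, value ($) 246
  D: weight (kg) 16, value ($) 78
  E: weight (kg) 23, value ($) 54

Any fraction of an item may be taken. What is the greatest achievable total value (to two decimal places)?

460.35

Sort by value per unit weight and fill in that order.
Order: C (246/32=7.69) > A (82/11=7.45) > B (52/10=5.20) > D (78/16=4.88) > E (54/23=2.35)
Fill: take C (32 @ 246) → take A (11 @ 82) → take B (10 @ 52) → take D (16 @ 78) → take 1/23 of E → 2.35; 70/70 used.
Total value = 460.35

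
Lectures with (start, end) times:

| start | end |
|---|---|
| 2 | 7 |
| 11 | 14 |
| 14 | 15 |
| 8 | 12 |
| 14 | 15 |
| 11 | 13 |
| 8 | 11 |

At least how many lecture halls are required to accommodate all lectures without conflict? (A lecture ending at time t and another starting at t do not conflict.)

3

Count concurrent intervals with a sweep; the peak is the room count.
starts: [2, 8, 8, 11, 11, 14, 14]
ends:   [7, 11, 12, 13, 14, 15, 15]
s2→1 e7→0 s8→1 s8→2 e11→1 s11→2 s11→3  — peak 3.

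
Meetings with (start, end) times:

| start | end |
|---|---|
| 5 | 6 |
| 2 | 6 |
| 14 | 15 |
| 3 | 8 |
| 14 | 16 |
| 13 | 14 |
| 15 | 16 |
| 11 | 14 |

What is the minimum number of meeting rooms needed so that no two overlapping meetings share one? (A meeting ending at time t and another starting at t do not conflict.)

3

The answer is the maximum number of intervals overlapping at any instant.
starts: [2, 3, 5, 11, 13, 14, 14, 15]
ends:   [6, 6, 8, 14, 14, 15, 16, 16]
s2→1 s3→2 s5→3  — peak 3.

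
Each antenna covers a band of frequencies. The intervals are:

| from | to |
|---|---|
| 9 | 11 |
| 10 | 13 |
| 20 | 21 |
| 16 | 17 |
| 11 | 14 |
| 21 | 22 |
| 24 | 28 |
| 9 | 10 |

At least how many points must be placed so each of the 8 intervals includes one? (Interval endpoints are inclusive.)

Process intervals by earliest right end; each time one isn't hit yet, stab at its right endpoint.
By right end: [9,10]  [9,11]  [10,13]  [11,14]  [16,17]  [20,21]  [21,22]  [24,28]
[9,10] uncovered → point at 10; [11,14] uncovered → point at 14; [16,17] uncovered → point at 17; [20,21] uncovered → point at 21; [24,28] uncovered → point at 28.
Points: 10, 14, 17, 21, 28 (5 total).

5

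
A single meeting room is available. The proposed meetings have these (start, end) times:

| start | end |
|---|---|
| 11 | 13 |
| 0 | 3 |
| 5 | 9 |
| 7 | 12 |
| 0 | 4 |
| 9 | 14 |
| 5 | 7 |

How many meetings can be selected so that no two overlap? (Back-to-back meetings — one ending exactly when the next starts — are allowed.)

3

Sorted by end: (0,3)  (0,4)  (5,7)  (5,9)  (7,12)  (11,13)  (9,14)
take (0,3); take (5,7); skip (5,9); take (7,12).
Selected 3 meetings.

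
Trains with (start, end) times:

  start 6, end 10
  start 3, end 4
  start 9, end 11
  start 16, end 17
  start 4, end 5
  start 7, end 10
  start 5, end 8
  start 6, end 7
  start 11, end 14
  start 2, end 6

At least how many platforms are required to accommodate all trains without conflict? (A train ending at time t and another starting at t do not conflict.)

Count concurrent intervals with a sweep; the peak is the room count.
starts: [2, 3, 4, 5, 6, 6, 7, 9, 11, 16]
ends:   [4, 5, 6, 7, 8, 10, 10, 11, 14, 17]
s2→1 s3→2 e4→1 s4→2 e5→1 s5→2 e6→1 s6→2 s6→3  — peak 3.

3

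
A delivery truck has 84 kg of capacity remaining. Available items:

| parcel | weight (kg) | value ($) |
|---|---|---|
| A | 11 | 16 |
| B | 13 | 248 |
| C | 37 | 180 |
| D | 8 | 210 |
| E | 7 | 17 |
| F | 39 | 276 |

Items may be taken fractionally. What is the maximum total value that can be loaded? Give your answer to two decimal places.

850.76

Sort by value per unit weight and fill in that order.
Ratios (sorted): D 26.25, B 19.08, F 7.08, C 4.86, E 2.43, A 1.45
take D (8 @ 210); take B (13 @ 248); take F (39 @ 276); take 24/37 of C → 116.76. Capacity used 84/84.
Total value = 850.76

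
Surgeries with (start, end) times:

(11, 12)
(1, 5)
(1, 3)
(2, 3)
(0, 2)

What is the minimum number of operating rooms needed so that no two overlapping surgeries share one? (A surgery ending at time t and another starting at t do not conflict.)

Events (time:±→running): 0:+→1 1:+→2 1:+→3 … peak 3.

3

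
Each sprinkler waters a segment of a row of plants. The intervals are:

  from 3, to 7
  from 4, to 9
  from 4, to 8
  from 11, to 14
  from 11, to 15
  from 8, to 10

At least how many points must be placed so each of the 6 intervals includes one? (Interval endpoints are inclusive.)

3

Process intervals by earliest right end; each time one isn't hit yet, stab at its right endpoint.
Sorted: [3,7] [4,8] [4,9] [8,10] [11,14] [11,15]
{[3,7],[4,8],[4,9]} hit by 7; {[8,10]} hit by 10; {[11,14],[11,15]} hit by 14.
Points: 7, 10, 14 (3 total).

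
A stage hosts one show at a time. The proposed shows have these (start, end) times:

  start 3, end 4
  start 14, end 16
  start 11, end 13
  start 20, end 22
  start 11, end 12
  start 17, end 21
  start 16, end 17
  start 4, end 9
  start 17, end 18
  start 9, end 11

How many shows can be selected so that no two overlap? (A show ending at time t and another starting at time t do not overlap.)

Sort by end time and greedily take each interval whose start is ≥ the last chosen end.
By end time: (3,4), (4,9), (9,11), (11,12), (11,13), (14,16), (16,17), (17,18), (17,21), (20,22).
Pick (3,4); next start ≥ 4 → (4,9); next start ≥ 9 → (9,11); next start ≥ 11 → (11,12); next start ≥ 12 → (14,16); next start ≥ 16 → (16,17); next start ≥ 17 → (17,18); next start ≥ 18 → (20,22).
Selected 8 shows.

8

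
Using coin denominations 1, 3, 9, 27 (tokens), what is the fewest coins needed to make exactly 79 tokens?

Use the largest denomination that fits, subtract, and repeat.
79 = 2×27 + 2×9 + 2×3 + 1×1
Total coins = 2 + 2 + 2 + 1 = 7

7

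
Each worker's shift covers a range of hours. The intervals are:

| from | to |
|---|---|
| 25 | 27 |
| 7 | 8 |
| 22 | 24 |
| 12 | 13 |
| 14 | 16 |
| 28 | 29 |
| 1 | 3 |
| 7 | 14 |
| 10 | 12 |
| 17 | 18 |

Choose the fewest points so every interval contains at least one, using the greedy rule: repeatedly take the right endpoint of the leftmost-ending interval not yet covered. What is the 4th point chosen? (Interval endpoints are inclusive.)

16

By right end: [1,3]  [7,8]  [10,12]  [12,13]  [7,14]  [14,16]  [17,18]  [22,24]  [25,27]  [28,29]
[1,3] uncovered → point at 3; [7,8] uncovered → point at 8; [10,12] uncovered → point at 12; [14,16] uncovered → point at 16; [17,18] uncovered → point at 18; [22,24] uncovered → point at 24; [25,27] uncovered → point at 27; [28,29] uncovered → point at 29.
Points: 3, 8, 12, 16, 18, 24, 27, 29 (8 total).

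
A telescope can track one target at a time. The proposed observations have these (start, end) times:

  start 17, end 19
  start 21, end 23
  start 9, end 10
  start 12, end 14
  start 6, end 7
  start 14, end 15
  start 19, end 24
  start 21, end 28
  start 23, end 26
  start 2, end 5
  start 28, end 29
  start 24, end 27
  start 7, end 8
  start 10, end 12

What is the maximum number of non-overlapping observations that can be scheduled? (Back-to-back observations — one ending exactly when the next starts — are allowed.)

Sort by end time and greedily take each interval whose start is ≥ the last chosen end.
Sorted by end: (2,5)  (6,7)  (7,8)  (9,10)  (10,12)  (12,14)  (14,15)  (17,19)  (21,23)  (19,24)  (23,26)  (24,27)  (21,28)  (28,29)
take (2,5); take (6,7); take (7,8); take (9,10); take (10,12); take (12,14); take (14,15); take (17,19); take (21,23); take (23,26); take (28,29).
Selected 11 observations.

11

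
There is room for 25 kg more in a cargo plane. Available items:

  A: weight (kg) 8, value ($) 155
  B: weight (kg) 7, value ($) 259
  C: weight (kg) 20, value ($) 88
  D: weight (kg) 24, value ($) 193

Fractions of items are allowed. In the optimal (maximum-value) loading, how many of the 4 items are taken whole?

Greedy by value/weight ratio, highest first.
Ratios (sorted): B 37.00, A 19.38, D 8.04, C 4.40
take B (7 @ 259); take A (8 @ 155); take 10/24 of D → 80.42. Capacity used 25/25.
2 item(s) taken whole; one partial (take 10/24 of D).

2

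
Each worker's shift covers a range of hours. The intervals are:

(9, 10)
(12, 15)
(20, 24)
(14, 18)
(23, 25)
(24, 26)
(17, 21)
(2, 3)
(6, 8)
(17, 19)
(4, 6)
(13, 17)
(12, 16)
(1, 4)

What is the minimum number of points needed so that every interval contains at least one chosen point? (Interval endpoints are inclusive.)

By right end: [2,3]  [1,4]  [4,6]  [6,8]  [9,10]  [12,15]  [12,16]  [13,17]  [14,18]  [17,19]  [17,21]  [20,24]  [23,25]  [24,26]
[2,3] uncovered → point at 3; [4,6] uncovered → point at 6; [9,10] uncovered → point at 10; [12,15] uncovered → point at 15; [17,19] uncovered → point at 19; [20,24] uncovered → point at 24.
Points: 3, 6, 10, 15, 19, 24 (6 total).

6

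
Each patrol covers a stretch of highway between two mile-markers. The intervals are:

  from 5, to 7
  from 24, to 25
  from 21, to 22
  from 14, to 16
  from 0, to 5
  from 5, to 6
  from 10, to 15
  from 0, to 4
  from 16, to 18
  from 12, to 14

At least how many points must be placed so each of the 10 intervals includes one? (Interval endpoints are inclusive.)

6

Sorted: [0,4] [0,5] [5,6] [5,7] [12,14] [10,15] [14,16] [16,18] [21,22] [24,25]
{[0,4],[0,5]} hit by 4; {[5,6],[5,7]} hit by 6; {[12,14],[10,15],[14,16]} hit by 14; {[16,18]} hit by 18; {[21,22]} hit by 22; {[24,25]} hit by 25.
Points: 4, 6, 14, 18, 22, 25 (6 total).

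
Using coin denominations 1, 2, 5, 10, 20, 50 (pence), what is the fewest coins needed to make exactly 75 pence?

75 − 1×50→25 − 1×20→5 − 1×5→0
Total coins = 1 + 1 + 1 = 3

3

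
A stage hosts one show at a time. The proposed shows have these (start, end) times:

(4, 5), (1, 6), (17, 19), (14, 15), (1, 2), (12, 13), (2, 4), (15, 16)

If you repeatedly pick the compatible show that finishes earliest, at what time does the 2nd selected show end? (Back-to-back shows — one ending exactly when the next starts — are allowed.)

Sorted by end: (1,2)  (2,4)  (4,5)  (1,6)  (12,13)  (14,15)  (15,16)  (17,19)
take (1,2); take (2,4); take (4,5); take (12,13); take (14,15); take (15,16); take (17,19).
Selected: (1,2) (2,4) (4,5) (12,13) (14,15) (15,16) (17,19)

4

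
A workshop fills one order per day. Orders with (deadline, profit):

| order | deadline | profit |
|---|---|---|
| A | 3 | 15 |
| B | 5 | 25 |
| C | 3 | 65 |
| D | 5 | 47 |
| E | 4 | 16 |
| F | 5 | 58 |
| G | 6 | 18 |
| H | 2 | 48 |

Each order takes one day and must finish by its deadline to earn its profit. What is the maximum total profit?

Sort by profit descending; place each in the latest free slot ≤ its deadline.
By profit: C(d3,65), F(d5,58), H(d2,48), D(d5,47), B(d5,25), G(d6,18), E(d4,16), A(d3,15)
C→slot 3; F→slot 5; H→slot 2; D→slot 4; B→slot 1; G→slot 6; E skipped; A skipped.
Profit = 25 + 48 + 65 + 47 + 58 + 18 = 261

261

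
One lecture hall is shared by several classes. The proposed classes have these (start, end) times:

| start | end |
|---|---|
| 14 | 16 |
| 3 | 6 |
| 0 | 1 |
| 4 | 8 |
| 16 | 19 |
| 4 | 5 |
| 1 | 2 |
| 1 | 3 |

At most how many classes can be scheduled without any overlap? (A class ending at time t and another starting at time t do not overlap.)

Order by finish time; keep every interval that doesn't clash with the previous kept one.
Sorted by end: (0,1)  (1,2)  (1,3)  (4,5)  (3,6)  (4,8)  (14,16)  (16,19)
take (0,1); take (1,2); skip (1,3); take (4,5); take (14,16); take (16,19).
Selected 5 classes.

5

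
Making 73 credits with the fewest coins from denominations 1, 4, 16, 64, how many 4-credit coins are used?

2

Greedy: take as many of the largest coin as possible, then repeat with the remainder.
73 = 1×64 + 2×4 + 1×1
Count of 4: 2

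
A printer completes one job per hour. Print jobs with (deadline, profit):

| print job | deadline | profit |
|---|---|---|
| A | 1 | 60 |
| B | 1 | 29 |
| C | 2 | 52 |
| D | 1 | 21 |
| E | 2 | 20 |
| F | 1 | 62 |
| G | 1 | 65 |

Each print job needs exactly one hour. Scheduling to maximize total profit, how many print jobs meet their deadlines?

Take jobs in profit order; each goes to the latest open slot no later than its deadline.
By profit: G(d1,65), F(d1,62), A(d1,60), C(d2,52), B(d1,29), D(d1,21), E(d2,20)
G→slot 1; F skipped; A skipped; C→slot 2; B skipped; D skipped; E skipped.
2 of 7 scheduled.

2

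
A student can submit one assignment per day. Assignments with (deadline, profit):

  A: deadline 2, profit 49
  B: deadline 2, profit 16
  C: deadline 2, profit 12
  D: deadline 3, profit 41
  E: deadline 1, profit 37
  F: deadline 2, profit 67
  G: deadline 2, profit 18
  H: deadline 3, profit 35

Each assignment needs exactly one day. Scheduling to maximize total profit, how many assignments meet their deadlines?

3

Sort by profit descending; place each in the latest free slot ≤ its deadline.
Profit order: F=67 A=49 D=41 E=37 H=35 G=18 B=16 C=12
Assign: F→slot 2, A→slot 1, D→slot 3, E skipped, H skipped, G skipped, B skipped, C skipped.
Slots: [1:A] [2:F] [3:D]
3 of 8 scheduled.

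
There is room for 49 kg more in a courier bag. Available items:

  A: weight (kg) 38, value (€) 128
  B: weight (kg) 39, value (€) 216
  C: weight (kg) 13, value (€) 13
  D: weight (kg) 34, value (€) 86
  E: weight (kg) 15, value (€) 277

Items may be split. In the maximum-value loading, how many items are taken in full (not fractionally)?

1

Sort by value per unit weight and fill in that order.
Order: E (277/15=18.47) > B (216/39=5.54) > A (128/38=3.37) > D (86/34=2.53) > C (13/13=1.00)
Fill: take E (15 @ 277) → take 34/39 of B → 188.31; 49/49 used.
1 item(s) taken whole; one partial (take 34/39 of B).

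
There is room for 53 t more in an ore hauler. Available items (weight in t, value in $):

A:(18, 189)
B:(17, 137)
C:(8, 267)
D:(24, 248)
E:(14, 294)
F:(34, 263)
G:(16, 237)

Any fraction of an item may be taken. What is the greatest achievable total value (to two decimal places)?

Greedy by value/weight ratio, highest first.
Order: C (267/8=33.38) > E (294/14=21.00) > G (237/16=14.81) > A (189/18=10.50) > D (248/24=10.33) > B (137/17=8.06) > F (263/34=7.74)
Fill: take C (8 @ 267) → take E (14 @ 294) → take G (16 @ 237) → take 15/18 of A → 157.50; 53/53 used.
Total value = 955.50

955.50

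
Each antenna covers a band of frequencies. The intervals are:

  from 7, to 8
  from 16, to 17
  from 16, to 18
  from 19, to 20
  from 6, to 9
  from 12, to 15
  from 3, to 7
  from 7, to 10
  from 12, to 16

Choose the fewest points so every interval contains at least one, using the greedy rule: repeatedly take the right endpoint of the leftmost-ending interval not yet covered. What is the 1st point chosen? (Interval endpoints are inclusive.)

7

Process intervals by earliest right end; each time one isn't hit yet, stab at its right endpoint.
Sorted: [3,7] [7,8] [6,9] [7,10] [12,15] [12,16] [16,17] [16,18] [19,20]
{[3,7],[7,8],[6,9],[7,10]} hit by 7; {[12,15],[12,16]} hit by 15; {[16,17],[16,18]} hit by 17; {[19,20]} hit by 20.
Points: 7, 15, 17, 20 (4 total).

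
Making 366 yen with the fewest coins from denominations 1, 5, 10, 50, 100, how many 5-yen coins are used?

1

Use the largest denomination that fits, subtract, and repeat.
366 − 3×100→66 − 1×50→16 − 1×10→6 − 1×5→1 − 1×1→0
Count of 5: 1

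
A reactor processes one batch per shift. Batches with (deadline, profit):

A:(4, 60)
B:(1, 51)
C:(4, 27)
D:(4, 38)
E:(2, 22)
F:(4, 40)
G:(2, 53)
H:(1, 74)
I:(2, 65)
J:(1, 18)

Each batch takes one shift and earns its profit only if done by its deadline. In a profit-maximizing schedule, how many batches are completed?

4

Take jobs in profit order; each goes to the latest open slot no later than its deadline.
By profit: H(d1,74), I(d2,65), A(d4,60), G(d2,53), B(d1,51), F(d4,40), D(d4,38), C(d4,27), E(d2,22), J(d1,18)
H→slot 1; I→slot 2; A→slot 4; G skipped; B skipped; F→slot 3; D skipped; C skipped; E skipped; J skipped.
4 of 10 scheduled.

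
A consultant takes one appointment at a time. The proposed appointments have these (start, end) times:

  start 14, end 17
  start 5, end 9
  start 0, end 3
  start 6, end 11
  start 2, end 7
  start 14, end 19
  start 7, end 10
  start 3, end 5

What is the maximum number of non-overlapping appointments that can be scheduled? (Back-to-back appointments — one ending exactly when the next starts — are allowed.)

Greedy by earliest finish: after sorting by end time, pick each interval compatible with the last pick.
By end time: (0,3), (3,5), (2,7), (5,9), (7,10), (6,11), (14,17), (14,19).
Pick (0,3); next start ≥ 3 → (3,5); next start ≥ 5 → (5,9); next start ≥ 9 → (14,17).
Selected 4 appointments.

4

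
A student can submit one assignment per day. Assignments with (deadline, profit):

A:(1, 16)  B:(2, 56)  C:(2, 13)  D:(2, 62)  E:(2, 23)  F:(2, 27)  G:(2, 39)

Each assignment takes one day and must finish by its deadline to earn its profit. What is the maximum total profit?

Take jobs in profit order; each goes to the latest open slot no later than its deadline.
Profit order: D=62 B=56 G=39 F=27 E=23 A=16 C=13
Assign: D→slot 2, B→slot 1, G skipped, F skipped, E skipped, A skipped, C skipped.
Slots: [1:B] [2:D]
Profit = 56 + 62 = 118

118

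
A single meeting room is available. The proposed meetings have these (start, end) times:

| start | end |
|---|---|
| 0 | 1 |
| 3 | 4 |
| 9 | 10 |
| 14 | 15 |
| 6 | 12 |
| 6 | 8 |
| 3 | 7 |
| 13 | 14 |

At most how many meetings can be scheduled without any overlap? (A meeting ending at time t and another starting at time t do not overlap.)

Sort by end time and greedily take each interval whose start is ≥ the last chosen end.
Sorted by end: (0,1)  (3,4)  (3,7)  (6,8)  (9,10)  (6,12)  (13,14)  (14,15)
take (0,1); take (3,4); take (6,8); take (9,10); take (13,14); take (14,15).
Selected 6 meetings.

6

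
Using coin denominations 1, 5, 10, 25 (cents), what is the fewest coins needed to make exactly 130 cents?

130 = 5×25 + 1×5
Total coins = 5 + 1 = 6

6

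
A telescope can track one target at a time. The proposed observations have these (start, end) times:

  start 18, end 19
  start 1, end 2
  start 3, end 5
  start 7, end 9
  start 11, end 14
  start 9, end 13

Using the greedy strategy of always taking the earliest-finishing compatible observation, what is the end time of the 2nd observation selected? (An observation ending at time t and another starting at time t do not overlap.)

5

Greedy by earliest finish: after sorting by end time, pick each interval compatible with the last pick.
By end time: (1,2), (3,5), (7,9), (9,13), (11,14), (18,19).
Pick (1,2); next start ≥ 2 → (3,5); next start ≥ 5 → (7,9); next start ≥ 9 → (9,13); next start ≥ 13 → (18,19).
Selected: (1,2) (3,5) (7,9) (9,13) (18,19)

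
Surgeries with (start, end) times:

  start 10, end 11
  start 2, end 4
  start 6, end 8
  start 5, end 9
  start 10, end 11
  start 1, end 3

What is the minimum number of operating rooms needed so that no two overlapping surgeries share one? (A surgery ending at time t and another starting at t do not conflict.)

2

The answer is the maximum number of intervals overlapping at any instant.
starts: [1, 2, 5, 6, 10, 10]
ends:   [3, 4, 8, 9, 11, 11]
s1→1 s2→2  — peak 2.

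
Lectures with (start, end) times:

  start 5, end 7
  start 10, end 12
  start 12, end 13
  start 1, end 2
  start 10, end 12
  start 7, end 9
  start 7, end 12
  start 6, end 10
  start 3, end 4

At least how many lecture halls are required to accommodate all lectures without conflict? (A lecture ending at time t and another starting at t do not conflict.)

Events (time:±→running): 1:+→1 2:-→0 3:+→1 4:-→0 5:+→1 6:+→2 7:-→1 7:+→2 7:+→3 … peak 3.

3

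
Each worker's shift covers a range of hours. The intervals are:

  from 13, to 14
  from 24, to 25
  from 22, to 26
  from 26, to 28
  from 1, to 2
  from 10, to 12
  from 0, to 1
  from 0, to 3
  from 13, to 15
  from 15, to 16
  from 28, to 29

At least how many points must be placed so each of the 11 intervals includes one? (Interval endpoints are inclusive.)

6

Sorted: [0,1] [1,2] [0,3] [10,12] [13,14] [13,15] [15,16] [24,25] [22,26] [26,28] [28,29]
{[0,1],[1,2],[0,3]} hit by 1; {[10,12]} hit by 12; {[13,14],[13,15]} hit by 14; {[15,16]} hit by 16; {[24,25],[22,26]} hit by 25; {[26,28],[28,29]} hit by 28.
Points: 1, 12, 14, 16, 25, 28 (6 total).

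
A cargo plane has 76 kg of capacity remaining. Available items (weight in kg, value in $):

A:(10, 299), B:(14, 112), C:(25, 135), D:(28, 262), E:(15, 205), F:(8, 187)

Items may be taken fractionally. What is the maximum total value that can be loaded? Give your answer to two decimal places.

1070.40

Ratios (sorted): A 29.90, F 23.38, E 13.67, D 9.36, B 8.00, C 5.40
take A (10 @ 299); take F (8 @ 187); take E (15 @ 205); take D (28 @ 262); take B (14 @ 112); take 1/25 of C → 5.40. Capacity used 76/76.
Total value = 1070.40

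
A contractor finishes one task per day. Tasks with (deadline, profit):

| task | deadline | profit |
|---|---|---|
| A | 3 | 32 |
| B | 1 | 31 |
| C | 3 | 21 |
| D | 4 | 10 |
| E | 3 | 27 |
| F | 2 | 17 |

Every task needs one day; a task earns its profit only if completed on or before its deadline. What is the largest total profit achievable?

By profit: A(d3,32), B(d1,31), E(d3,27), C(d3,21), F(d2,17), D(d4,10)
A→slot 3; B→slot 1; E→slot 2; C skipped; F skipped; D→slot 4.
Profit = 31 + 27 + 32 + 10 = 100

100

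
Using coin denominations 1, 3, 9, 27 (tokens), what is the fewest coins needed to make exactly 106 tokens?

106 − 3×27→25 − 2×9→7 − 2×3→1 − 1×1→0
Total coins = 3 + 2 + 2 + 1 = 8

8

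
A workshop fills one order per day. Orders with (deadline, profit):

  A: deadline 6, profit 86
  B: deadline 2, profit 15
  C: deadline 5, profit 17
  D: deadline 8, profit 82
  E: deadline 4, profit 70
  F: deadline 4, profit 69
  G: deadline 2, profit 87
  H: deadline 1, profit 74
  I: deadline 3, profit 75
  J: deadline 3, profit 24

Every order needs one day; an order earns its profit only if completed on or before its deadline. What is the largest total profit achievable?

491

Sort by profit descending; place each in the latest free slot ≤ its deadline.
By profit: G(d2,87), A(d6,86), D(d8,82), I(d3,75), H(d1,74), E(d4,70), F(d4,69), J(d3,24), C(d5,17), B(d2,15)
G→slot 2; A→slot 6; D→slot 8; I→slot 3; H→slot 1; E→slot 4; F skipped; J skipped; C→slot 5; B skipped.
Profit = 74 + 87 + 75 + 70 + 17 + 86 + 82 = 491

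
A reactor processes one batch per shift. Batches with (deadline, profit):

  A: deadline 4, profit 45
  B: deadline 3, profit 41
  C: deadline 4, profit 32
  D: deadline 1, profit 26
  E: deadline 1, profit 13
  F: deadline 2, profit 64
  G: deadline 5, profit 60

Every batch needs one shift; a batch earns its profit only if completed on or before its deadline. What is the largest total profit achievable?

Profit order: F=64 G=60 A=45 B=41 C=32 D=26 E=13
Assign: F→slot 2, G→slot 5, A→slot 4, B→slot 3, C→slot 1, D skipped, E skipped.
Slots: [1:C] [2:F] [3:B] [4:A] [5:G]
Profit = 32 + 64 + 41 + 45 + 60 = 242

242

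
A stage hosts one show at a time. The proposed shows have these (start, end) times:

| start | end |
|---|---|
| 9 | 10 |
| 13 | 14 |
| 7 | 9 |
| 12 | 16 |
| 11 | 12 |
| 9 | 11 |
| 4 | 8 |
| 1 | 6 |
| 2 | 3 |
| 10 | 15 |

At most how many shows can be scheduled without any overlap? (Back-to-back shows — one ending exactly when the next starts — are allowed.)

5

Sorted by end: (2,3)  (1,6)  (4,8)  (7,9)  (9,10)  (9,11)  (11,12)  (13,14)  (10,15)  (12,16)
take (2,3); skip (1,6); take (4,8); skip (7,9); take (9,10); skip (9,11); take (11,12); take (13,14); skip (10,15).
Selected 5 shows.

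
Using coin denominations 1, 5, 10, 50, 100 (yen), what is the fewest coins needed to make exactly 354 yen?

354 − 3×100→54 − 1×50→4 − 4×1→0
Total coins = 3 + 1 + 4 = 8

8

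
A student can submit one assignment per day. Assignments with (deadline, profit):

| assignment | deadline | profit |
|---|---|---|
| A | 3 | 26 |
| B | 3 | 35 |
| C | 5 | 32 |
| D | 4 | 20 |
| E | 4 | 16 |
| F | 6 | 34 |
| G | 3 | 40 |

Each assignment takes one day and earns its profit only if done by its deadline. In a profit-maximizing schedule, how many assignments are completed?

Take jobs in profit order; each goes to the latest open slot no later than its deadline.
By profit: G(d3,40), B(d3,35), F(d6,34), C(d5,32), A(d3,26), D(d4,20), E(d4,16)
G→slot 3; B→slot 2; F→slot 6; C→slot 5; A→slot 1; D→slot 4; E skipped.
6 of 7 scheduled.

6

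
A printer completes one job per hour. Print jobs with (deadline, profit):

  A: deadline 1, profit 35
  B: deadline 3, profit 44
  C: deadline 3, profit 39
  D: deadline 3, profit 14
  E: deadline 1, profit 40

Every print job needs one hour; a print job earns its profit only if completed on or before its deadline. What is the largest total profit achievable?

123

Sort by profit descending; place each in the latest free slot ≤ its deadline.
Profit order: B=44 E=40 C=39 A=35 D=14
Assign: B→slot 3, E→slot 1, C→slot 2, A skipped, D skipped.
Slots: [1:E] [2:C] [3:B]
Profit = 40 + 39 + 44 = 123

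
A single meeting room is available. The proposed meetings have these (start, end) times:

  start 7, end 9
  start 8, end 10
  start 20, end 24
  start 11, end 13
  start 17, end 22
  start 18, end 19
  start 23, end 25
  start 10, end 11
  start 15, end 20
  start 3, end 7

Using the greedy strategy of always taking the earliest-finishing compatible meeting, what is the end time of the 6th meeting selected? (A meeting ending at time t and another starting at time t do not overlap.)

24

Sort by end time and greedily take each interval whose start is ≥ the last chosen end.
By end time: (3,7), (7,9), (8,10), (10,11), (11,13), (18,19), (15,20), (17,22), (20,24), (23,25).
Pick (3,7); next start ≥ 7 → (7,9); next start ≥ 9 → (10,11); next start ≥ 11 → (11,13); next start ≥ 13 → (18,19); next start ≥ 19 → (20,24).
Selected: (3,7) (7,9) (10,11) (11,13) (18,19) (20,24)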